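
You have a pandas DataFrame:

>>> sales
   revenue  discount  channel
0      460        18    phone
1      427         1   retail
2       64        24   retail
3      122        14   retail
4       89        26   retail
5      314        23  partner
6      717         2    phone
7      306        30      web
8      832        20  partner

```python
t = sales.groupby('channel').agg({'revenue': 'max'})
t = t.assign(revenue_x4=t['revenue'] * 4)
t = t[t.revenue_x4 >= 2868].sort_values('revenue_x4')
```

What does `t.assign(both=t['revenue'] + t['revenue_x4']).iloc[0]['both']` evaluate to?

group by channel, max of revenue:
         revenue
channel         
partner      832
phone        717
retail       427
web          306
add column revenue_x4 = t['revenue'] * 4:
         revenue  revenue_x4
channel                     
partner      832        3328
phone        717        2868
retail       427        1708
web          306        1224
filter rows where revenue_x4 >= 2868:
         revenue  revenue_x4
channel                     
partner      832        3328
phone        717        2868
sort by revenue_x4:
         revenue  revenue_x4
channel                     
phone        717        2868
partner      832        3328
add column both = t['revenue'] + t['revenue_x4']:
         revenue  revenue_x4  both
channel                           
phone        717        2868  3585
partner      832        3328  4160

3585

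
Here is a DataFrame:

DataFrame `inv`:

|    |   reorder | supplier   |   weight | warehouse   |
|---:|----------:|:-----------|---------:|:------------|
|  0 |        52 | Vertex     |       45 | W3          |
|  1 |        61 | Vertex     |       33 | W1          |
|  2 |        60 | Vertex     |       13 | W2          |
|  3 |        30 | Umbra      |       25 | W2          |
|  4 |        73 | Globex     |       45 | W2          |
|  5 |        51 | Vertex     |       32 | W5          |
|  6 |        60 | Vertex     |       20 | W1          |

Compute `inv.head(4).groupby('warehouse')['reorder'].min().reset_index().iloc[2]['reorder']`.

take first 4 rows:
   reorder supplier  weight warehouse
0       52   Vertex      45        W3
1       61   Vertex      33        W1
2       60   Vertex      13        W2
3       30    Umbra      25        W2
group by warehouse, min of reorder:
warehouse
W1    61
W2    30
W3    52
Name: reorder, dtype: int64
reset_index():
  warehouse  reorder
0        W1       61
1        W2       30
2        W3       52
Taking the value at position 2, column 'reorder' gives 52.

52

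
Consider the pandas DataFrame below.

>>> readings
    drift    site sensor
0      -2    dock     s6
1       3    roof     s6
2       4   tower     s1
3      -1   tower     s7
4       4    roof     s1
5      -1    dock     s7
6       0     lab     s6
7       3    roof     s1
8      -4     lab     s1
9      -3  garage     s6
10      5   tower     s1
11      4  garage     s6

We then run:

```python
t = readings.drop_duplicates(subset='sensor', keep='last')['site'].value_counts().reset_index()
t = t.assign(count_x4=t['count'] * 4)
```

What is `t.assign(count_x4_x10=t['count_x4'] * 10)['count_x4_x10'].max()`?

40

drop duplicate sensor (keep=last):
    drift    site sensor
5      -1    dock     s7
10      5   tower     s1
11      4  garage     s6
value_counts of site:
site
dock      1
tower     1
garage    1
Name: count, dtype: int64
reset_index():
     site  count
0    dock      1
1   tower      1
2  garage      1
add column count_x4 = t['count'] * 4:
     site  count  count_x4
0    dock      1         4
1   tower      1         4
2  garage      1         4
add column count_x4_x10 = t['count_x4'] * 10:
     site  count  count_x4  count_x4_x10
0    dock      1         4            40
1   tower      1         4            40
2  garage      1         4            40
Reading off the max of column 'count_x4_x10', we get 40.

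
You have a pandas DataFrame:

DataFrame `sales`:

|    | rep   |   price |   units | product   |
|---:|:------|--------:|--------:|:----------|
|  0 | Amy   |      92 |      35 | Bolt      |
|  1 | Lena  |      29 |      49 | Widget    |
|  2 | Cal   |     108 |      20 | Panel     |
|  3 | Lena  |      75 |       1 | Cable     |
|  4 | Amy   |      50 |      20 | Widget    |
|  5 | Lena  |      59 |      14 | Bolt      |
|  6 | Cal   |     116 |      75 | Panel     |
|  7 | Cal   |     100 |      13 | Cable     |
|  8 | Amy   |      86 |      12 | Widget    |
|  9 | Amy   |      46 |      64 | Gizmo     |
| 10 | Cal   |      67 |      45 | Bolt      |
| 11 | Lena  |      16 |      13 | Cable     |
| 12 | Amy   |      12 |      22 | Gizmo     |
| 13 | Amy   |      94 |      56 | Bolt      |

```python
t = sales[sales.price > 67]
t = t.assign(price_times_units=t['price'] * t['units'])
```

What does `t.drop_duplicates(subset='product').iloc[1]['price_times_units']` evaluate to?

2160

filter rows where price > 67:
     rep  price  units product
0    Amy     92     35    Bolt
2    Cal    108     20   Panel
3   Lena     75      1   Cable
6    Cal    116     75   Panel
7    Cal    100     13   Cable
8    Amy     86     12  Widget
13   Amy     94     56    Bolt
add column price_times_units = t['price'] * t['units']:
     rep  price  units product  price_times_units
0    Amy     92     35    Bolt               3220
2    Cal    108     20   Panel               2160
3   Lena     75      1   Cable                 75
6    Cal    116     75   Panel               8700
7    Cal    100     13   Cable               1300
8    Amy     86     12  Widget               1032
13   Amy     94     56    Bolt               5264
drop duplicate product (keep=first):
    rep  price  units product  price_times_units
0   Amy     92     35    Bolt               3220
2   Cal    108     20   Panel               2160
3  Lena     75      1   Cable                 75
8   Amy     86     12  Widget               1032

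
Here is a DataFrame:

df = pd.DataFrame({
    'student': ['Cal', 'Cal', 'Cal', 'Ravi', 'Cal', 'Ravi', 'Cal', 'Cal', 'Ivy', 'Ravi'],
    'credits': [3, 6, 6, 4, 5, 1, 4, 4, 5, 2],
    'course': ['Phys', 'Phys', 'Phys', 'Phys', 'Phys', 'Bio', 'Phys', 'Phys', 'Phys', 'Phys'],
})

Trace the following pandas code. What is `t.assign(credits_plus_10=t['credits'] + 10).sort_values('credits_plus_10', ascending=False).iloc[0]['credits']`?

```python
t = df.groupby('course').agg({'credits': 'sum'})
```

39

group by course, sum of credits:
        credits
course         
Bio           1
Phys         39
add column credits_plus_10 = t['credits'] + 10:
        credits  credits_plus_10
course                          
Bio           1               11
Phys         39               49
sort by credits_plus_10 descending:
        credits  credits_plus_10
course                          
Phys         39               49
Bio           1               11
Reading off the value at position 0, column 'credits', we get 39.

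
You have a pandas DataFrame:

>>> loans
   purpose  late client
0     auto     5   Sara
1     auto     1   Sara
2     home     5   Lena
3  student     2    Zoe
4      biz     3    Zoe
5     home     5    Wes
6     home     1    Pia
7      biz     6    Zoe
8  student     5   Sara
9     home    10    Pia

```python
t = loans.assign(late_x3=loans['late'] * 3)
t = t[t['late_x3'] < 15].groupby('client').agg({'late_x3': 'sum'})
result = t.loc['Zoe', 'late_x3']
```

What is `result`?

15

add column late_x3 = loans['late'] * 3:
   purpose  late client  late_x3
0     auto     5   Sara       15
1     auto     1   Sara        3
2     home     5   Lena       15
3  student     2    Zoe        6
4      biz     3    Zoe        9
5     home     5    Wes       15
6     home     1    Pia        3
7      biz     6    Zoe       18
8  student     5   Sara       15
9     home    10    Pia       30
filter rows where late_x3 < 15:
   purpose  late client  late_x3
1     auto     1   Sara        3
3  student     2    Zoe        6
4      biz     3    Zoe        9
6     home     1    Pia        3
group by client, sum of late_x3:
        late_x3
client         
Pia           3
Sara          3
Zoe          15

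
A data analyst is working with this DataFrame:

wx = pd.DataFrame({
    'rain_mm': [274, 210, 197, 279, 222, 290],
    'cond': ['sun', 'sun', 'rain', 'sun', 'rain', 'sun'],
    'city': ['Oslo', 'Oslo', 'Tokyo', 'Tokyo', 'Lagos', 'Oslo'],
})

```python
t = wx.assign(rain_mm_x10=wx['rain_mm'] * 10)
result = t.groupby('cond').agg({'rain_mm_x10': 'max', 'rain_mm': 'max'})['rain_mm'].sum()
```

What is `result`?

512

add column rain_mm_x10 = wx['rain_mm'] * 10:
   rain_mm  cond   city  rain_mm_x10
0      274   sun   Oslo         2740
1      210   sun   Oslo         2100
2      197  rain  Tokyo         1970
3      279   sun  Tokyo         2790
4      222  rain  Lagos         2220
5      290   sun   Oslo         2900
group by cond: max(rain_mm_x10), max(rain_mm):
      rain_mm_x10  rain_mm
cond                      
rain         2220      222
sun          2900      290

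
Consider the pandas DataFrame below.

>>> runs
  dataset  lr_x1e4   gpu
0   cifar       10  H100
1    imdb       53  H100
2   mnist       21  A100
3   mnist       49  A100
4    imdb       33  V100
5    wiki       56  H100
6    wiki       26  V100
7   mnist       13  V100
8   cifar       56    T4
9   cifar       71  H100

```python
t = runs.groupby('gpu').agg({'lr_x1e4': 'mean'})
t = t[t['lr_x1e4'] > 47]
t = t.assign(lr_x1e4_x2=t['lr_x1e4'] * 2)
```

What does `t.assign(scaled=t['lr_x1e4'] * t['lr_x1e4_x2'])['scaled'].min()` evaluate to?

group by gpu, mean of lr_x1e4:
      lr_x1e4
gpu          
A100     35.0
H100     47.5
T4       56.0
V100     24.0
filter rows where lr_x1e4 > 47:
      lr_x1e4
gpu          
H100     47.5
T4       56.0
add column lr_x1e4_x2 = t['lr_x1e4'] * 2:
      lr_x1e4  lr_x1e4_x2
gpu                      
H100     47.5        95.0
T4       56.0       112.0
add column scaled = t['lr_x1e4'] * t['lr_x1e4_x2']:
      lr_x1e4  lr_x1e4_x2  scaled
gpu                              
H100     47.5        95.0  4512.5
T4       56.0       112.0  6272.0
So min() = 4512.5.

4512.5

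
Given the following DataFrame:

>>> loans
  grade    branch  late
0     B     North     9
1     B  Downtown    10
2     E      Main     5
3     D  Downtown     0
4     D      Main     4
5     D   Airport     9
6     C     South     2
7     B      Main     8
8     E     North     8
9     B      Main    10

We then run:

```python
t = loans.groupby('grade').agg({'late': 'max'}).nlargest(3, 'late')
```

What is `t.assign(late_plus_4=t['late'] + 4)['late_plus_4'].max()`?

14

group by grade, max of late:
       late
grade      
B        10
C         2
D         9
E         8
take 3 rows with largest late:
       late
grade      
B        10
D         9
E         8
add column late_plus_4 = t['late'] + 4:
       late  late_plus_4
grade                   
B        10           14
D         9           13
E         8           12
max of column 'late_plus_4' → 14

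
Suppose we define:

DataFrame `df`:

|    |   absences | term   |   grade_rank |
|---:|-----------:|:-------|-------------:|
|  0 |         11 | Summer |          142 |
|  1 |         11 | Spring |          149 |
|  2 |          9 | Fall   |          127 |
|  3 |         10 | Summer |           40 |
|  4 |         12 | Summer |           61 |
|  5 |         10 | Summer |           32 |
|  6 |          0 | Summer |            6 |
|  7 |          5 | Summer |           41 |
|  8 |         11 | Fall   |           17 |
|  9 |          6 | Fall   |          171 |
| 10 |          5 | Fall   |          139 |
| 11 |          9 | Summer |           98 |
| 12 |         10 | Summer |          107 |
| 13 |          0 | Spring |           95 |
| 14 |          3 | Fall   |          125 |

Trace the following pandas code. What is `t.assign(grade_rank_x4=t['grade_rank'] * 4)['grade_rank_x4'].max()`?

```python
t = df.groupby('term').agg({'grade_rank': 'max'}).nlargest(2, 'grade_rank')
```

group by term, max of grade_rank:
        grade_rank
term              
Fall           171
Spring         149
Summer         142
take 2 rows with largest grade_rank:
        grade_rank
term              
Fall           171
Spring         149
add column grade_rank_x4 = t['grade_rank'] * 4:
        grade_rank  grade_rank_x4
term                             
Fall           171            684
Spring         149            596

684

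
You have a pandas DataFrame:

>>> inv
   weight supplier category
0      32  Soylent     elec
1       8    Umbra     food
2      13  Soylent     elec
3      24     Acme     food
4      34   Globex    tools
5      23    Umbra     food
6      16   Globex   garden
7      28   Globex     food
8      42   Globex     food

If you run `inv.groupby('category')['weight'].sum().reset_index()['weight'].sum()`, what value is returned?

group by category, sum of weight:
category
elec       45
food      125
garden     16
tools      34
Name: weight, dtype: int64
reset_index():
  category  weight
0     elec      45
1     food     125
2   garden      16
3    tools      34

220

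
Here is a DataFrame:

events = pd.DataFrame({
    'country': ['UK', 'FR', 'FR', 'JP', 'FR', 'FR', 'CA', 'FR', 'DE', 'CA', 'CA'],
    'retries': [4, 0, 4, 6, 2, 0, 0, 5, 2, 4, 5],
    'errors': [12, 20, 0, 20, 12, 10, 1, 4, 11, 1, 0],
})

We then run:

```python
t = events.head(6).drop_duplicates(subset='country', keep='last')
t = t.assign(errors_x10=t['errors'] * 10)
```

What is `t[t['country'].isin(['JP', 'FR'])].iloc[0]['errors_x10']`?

take first 6 rows:
  country  retries  errors
0      UK        4      12
1      FR        0      20
2      FR        4       0
3      JP        6      20
4      FR        2      12
5      FR        0      10
drop duplicate country (keep=last):
  country  retries  errors
0      UK        4      12
3      JP        6      20
5      FR        0      10
add column errors_x10 = t['errors'] * 10:
  country  retries  errors  errors_x10
0      UK        4      12         120
3      JP        6      20         200
5      FR        0      10         100
filter rows where country in ['JP', 'FR']:
  country  retries  errors  errors_x10
3      JP        6      20         200
5      FR        0      10         100
Then the value at position 0, column 'errors_x10': 200

200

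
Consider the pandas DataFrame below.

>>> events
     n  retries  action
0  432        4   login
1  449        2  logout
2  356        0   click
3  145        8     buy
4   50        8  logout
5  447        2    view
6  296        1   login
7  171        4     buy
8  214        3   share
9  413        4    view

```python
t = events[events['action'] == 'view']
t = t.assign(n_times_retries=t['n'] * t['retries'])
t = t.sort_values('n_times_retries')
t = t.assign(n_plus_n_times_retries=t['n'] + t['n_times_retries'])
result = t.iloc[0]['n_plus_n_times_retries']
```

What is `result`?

1341

filter rows where action == 'view':
     n  retries action
5  447        2   view
9  413        4   view
add column n_times_retries = t['n'] * t['retries']:
     n  retries action  n_times_retries
5  447        2   view              894
9  413        4   view             1652
sort by n_times_retries:
     n  retries action  n_times_retries
5  447        2   view              894
9  413        4   view             1652
add column n_plus_n_times_retries = t['n'] + t['n_times_retries']:
     n  retries action  n_times_retries  n_plus_n_times_retries
5  447        2   view              894                    1341
9  413        4   view             1652                    2065
Then the value at position 0, column 'n_plus_n_times_retries': 1341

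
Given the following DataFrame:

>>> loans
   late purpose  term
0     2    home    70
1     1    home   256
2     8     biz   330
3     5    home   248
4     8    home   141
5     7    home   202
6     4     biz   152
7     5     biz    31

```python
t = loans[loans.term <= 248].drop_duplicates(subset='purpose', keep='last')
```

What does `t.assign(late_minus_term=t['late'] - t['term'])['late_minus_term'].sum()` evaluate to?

filter rows where term <= 248:
   late purpose  term
0     2    home    70
3     5    home   248
4     8    home   141
5     7    home   202
6     4     biz   152
7     5     biz    31
drop duplicate purpose (keep=last):
   late purpose  term
5     7    home   202
7     5     biz    31
add column late_minus_term = t['late'] - t['term']:
   late purpose  term  late_minus_term
5     7    home   202             -195
7     5     biz    31              -26

-221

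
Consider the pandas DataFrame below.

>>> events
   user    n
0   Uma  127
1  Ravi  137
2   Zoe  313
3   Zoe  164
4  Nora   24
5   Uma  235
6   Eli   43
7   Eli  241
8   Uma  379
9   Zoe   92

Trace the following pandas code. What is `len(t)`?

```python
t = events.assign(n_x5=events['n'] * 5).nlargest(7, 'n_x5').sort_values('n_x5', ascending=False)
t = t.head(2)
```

2

add column n_x5 = events['n'] * 5:
   user    n  n_x5
0   Uma  127   635
1  Ravi  137   685
2   Zoe  313  1565
3   Zoe  164   820
4  Nora   24   120
5   Uma  235  1175
6   Eli   43   215
7   Eli  241  1205
8   Uma  379  1895
9   Zoe   92   460
take 7 rows with largest n_x5:
   user    n  n_x5
8   Uma  379  1895
2   Zoe  313  1565
7   Eli  241  1205
5   Uma  235  1175
3   Zoe  164   820
1  Ravi  137   685
0   Uma  127   635
sort by n_x5 descending:
   user    n  n_x5
8   Uma  379  1895
2   Zoe  313  1565
7   Eli  241  1205
5   Uma  235  1175
3   Zoe  164   820
1  Ravi  137   685
0   Uma  127   635
take first 2 rows:
  user    n  n_x5
8  Uma  379  1895
2  Zoe  313  1565
So result = 2.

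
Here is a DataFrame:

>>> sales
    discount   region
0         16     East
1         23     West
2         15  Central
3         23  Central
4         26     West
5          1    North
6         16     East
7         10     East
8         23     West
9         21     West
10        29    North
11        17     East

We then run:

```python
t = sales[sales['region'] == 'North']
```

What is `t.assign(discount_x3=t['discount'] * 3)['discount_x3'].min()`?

3

filter rows where region == 'North':
    discount region
5          1  North
10        29  North
add column discount_x3 = t['discount'] * 3:
    discount region  discount_x3
5          1  North            3
10        29  North           87
The min of column 'discount_x3' is 3.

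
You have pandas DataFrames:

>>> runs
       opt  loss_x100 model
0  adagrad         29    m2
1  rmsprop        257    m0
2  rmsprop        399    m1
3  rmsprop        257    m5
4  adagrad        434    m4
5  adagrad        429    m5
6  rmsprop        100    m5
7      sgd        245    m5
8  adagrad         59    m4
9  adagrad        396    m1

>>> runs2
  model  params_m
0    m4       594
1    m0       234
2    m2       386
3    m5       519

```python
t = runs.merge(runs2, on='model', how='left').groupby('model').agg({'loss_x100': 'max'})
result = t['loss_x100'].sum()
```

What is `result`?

1548

merge on 'model' (how='left') → 10 rows:
       opt  loss_x100 model  params_m
0  adagrad         29    m2     386.0
1  rmsprop        257    m0     234.0
2  rmsprop        399    m1       NaN
3  rmsprop        257    m5     519.0
4  adagrad        434    m4     594.0
5  adagrad        429    m5     519.0
6  rmsprop        100    m5     519.0
7      sgd        245    m5     519.0
8  adagrad         59    m4     594.0
9  adagrad        396    m1       NaN
group by model, max of loss_x100:
       loss_x100
model           
m0           257
m1           399
m2            29
m4           434
m5           429
Then the sum of column 'loss_x100': 1548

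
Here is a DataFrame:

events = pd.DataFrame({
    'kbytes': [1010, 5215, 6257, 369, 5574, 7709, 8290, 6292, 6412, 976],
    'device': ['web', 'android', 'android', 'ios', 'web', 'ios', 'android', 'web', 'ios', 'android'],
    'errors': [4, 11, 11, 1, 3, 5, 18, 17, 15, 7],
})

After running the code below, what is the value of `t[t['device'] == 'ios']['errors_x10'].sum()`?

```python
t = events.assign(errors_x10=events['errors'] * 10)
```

210

add column errors_x10 = events['errors'] * 10:
   kbytes   device  errors  errors_x10
0    1010      web       4          40
1    5215  android      11         110
2    6257  android      11         110
3     369      ios       1          10
4    5574      web       3          30
5    7709      ios       5          50
6    8290  android      18         180
7    6292      web      17         170
8    6412      ios      15         150
9     976  android       7          70
filter rows where device == 'ios':
   kbytes device  errors  errors_x10
3     369    ios       1          10
5    7709    ios       5          50
8    6412    ios      15         150
Finally, sum of column 'errors_x10' = 210.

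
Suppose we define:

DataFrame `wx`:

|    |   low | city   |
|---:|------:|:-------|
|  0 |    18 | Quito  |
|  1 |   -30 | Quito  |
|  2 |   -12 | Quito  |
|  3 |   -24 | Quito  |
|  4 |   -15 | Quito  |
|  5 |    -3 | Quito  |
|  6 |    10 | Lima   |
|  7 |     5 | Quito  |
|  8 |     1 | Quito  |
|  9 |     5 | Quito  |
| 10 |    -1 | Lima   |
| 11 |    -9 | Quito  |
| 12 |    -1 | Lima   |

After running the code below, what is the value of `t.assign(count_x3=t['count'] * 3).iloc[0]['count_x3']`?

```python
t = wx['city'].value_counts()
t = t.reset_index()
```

value_counts of city:
city
Quito    10
Lima      3
Name: count, dtype: int64
reset_index():
    city  count
0  Quito     10
1   Lima      3
add column count_x3 = t['count'] * 3:
    city  count  count_x3
0  Quito     10        30
1   Lima      3         9
value at position 0, column 'count_x3' → 30

30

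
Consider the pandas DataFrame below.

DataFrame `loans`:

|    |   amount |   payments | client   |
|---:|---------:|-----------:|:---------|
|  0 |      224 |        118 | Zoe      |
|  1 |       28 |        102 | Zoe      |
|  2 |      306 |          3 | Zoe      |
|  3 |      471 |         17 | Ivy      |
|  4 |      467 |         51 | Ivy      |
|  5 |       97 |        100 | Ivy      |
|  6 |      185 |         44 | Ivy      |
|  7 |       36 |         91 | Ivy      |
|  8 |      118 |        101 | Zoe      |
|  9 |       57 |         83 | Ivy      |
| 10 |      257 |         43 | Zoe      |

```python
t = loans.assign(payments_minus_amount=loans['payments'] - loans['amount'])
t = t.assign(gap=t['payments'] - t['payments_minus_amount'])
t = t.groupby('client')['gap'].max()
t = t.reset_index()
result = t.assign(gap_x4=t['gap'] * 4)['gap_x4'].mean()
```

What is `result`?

1554.0

add column payments_minus_amount = loans['payments'] - loans['amount']:
    amount  payments client  payments_minus_amount
0      224       118    Zoe                   -106
1       28       102    Zoe                     74
2      306         3    Zoe                   -303
3      471        17    Ivy                   -454
4      467        51    Ivy                   -416
5       97       100    Ivy                      3
6      185        44    Ivy                   -141
7       36        91    Ivy                     55
8      118       101    Zoe                    -17
9       57        83    Ivy                     26
10     257        43    Zoe                   -214
add column gap = t['payments'] - t['payments_minus_amount']:
    amount  payments client  payments_minus_amount  gap
0      224       118    Zoe                   -106  224
1       28       102    Zoe                     74   28
2      306         3    Zoe                   -303  306
3      471        17    Ivy                   -454  471
4      467        51    Ivy                   -416  467
5       97       100    Ivy                      3   97
6      185        44    Ivy                   -141  185
7       36        91    Ivy                     55   36
8      118       101    Zoe                    -17  118
9       57        83    Ivy                     26   57
10     257        43    Zoe                   -214  257
group by client, max of gap:
client
Ivy    471
Zoe    306
Name: gap, dtype: int64
reset_index():
  client  gap
0    Ivy  471
1    Zoe  306
add column gap_x4 = t['gap'] * 4:
  client  gap  gap_x4
0    Ivy  471    1884
1    Zoe  306    1224
mean of column 'gap_x4' → 1554.0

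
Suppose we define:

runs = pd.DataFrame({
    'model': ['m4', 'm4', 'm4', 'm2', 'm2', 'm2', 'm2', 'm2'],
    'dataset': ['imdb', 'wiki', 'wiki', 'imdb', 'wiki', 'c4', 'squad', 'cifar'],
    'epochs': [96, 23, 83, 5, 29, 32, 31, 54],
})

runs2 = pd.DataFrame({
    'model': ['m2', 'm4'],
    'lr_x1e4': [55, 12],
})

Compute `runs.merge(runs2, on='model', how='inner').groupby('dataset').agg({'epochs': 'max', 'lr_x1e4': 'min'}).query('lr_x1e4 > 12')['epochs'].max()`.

merge on 'model' (how='inner') → 8 rows:
  model dataset  epochs  lr_x1e4
0    m4    imdb      96       12
1    m4    wiki      23       12
2    m4    wiki      83       12
3    m2    imdb       5       55
4    m2    wiki      29       55
5    m2      c4      32       55
6    m2   squad      31       55
7    m2   cifar      54       55
group by dataset: max(epochs), min(lr_x1e4):
         epochs  lr_x1e4
dataset                 
c4           32       55
cifar        54       55
imdb         96       12
squad        31       55
wiki         83       12
filter rows where lr_x1e4 > 12:
         epochs  lr_x1e4
dataset                 
c4           32       55
cifar        54       55
squad        31       55
Reading off the max of column 'epochs', we get 54.

54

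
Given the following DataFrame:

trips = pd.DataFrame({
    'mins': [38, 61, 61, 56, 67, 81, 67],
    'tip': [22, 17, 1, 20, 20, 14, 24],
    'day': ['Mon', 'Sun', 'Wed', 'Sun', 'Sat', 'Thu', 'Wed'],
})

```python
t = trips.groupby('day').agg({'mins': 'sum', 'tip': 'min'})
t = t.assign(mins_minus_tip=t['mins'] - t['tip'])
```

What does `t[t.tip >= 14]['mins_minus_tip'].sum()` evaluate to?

group by day: sum(mins), min(tip):
     mins  tip
day           
Mon    38   22
Sat    67   20
Sun   117   17
Thu    81   14
Wed   128    1
add column mins_minus_tip = t['mins'] - t['tip']:
     mins  tip  mins_minus_tip
day                           
Mon    38   22              16
Sat    67   20              47
Sun   117   17             100
Thu    81   14              67
Wed   128    1             127
filter rows where tip >= 14:
     mins  tip  mins_minus_tip
day                           
Mon    38   22              16
Sat    67   20              47
Sun   117   17             100
Thu    81   14              67
Reading off the sum of column 'mins_minus_tip', we get 230.

230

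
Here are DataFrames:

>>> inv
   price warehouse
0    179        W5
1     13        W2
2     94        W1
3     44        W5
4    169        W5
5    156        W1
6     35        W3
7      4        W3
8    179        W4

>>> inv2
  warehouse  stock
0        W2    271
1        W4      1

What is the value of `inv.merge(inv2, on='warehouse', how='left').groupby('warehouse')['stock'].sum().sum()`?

272.0

merge on 'warehouse' (how='left') → 9 rows:
   price warehouse  stock
0    179        W5    NaN
1     13        W2  271.0
2     94        W1    NaN
3     44        W5    NaN
4    169        W5    NaN
5    156        W1    NaN
6     35        W3    NaN
7      4        W3    NaN
8    179        W4    1.0
group by warehouse, sum of stock:
warehouse
W1      0.0
W2    271.0
W3      0.0
W4      1.0
W5      0.0
Name: stock, dtype: float64
Taking the sum of the resulting series gives 272.0.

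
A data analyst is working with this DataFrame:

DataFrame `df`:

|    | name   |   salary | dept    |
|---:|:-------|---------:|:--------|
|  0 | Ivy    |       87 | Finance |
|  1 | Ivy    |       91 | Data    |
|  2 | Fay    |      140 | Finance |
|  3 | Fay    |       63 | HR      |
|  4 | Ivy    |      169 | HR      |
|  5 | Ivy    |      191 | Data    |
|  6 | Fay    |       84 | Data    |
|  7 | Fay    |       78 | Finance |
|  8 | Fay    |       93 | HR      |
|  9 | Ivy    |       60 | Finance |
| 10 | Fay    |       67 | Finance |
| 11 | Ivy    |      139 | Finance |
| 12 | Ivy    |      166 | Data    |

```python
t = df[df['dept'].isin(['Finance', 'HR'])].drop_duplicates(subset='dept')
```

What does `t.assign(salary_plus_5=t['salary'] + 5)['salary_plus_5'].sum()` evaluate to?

160

filter rows where dept in ['Finance', 'HR']:
   name  salary     dept
0   Ivy      87  Finance
2   Fay     140  Finance
3   Fay      63       HR
4   Ivy     169       HR
7   Fay      78  Finance
8   Fay      93       HR
9   Ivy      60  Finance
10  Fay      67  Finance
11  Ivy     139  Finance
drop duplicate dept (keep=first):
  name  salary     dept
0  Ivy      87  Finance
3  Fay      63       HR
add column salary_plus_5 = t['salary'] + 5:
  name  salary     dept  salary_plus_5
0  Ivy      87  Finance             92
3  Fay      63       HR             68
Finally, sum of column 'salary_plus_5' = 160.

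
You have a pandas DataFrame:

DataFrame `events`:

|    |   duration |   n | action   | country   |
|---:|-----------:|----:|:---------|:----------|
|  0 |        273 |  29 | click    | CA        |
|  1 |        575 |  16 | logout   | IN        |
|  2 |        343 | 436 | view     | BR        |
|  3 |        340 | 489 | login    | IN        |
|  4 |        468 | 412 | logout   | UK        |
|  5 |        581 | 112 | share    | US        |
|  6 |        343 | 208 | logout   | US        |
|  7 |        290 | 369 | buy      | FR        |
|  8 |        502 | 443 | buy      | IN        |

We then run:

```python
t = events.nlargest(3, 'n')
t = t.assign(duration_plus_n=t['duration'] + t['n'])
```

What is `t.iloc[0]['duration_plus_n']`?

829

take 3 rows with largest n:
   duration    n action country
3       340  489  login      IN
8       502  443    buy      IN
2       343  436   view      BR
add column duration_plus_n = t['duration'] + t['n']:
   duration    n action country  duration_plus_n
3       340  489  login      IN              829
8       502  443    buy      IN              945
2       343  436   view      BR              779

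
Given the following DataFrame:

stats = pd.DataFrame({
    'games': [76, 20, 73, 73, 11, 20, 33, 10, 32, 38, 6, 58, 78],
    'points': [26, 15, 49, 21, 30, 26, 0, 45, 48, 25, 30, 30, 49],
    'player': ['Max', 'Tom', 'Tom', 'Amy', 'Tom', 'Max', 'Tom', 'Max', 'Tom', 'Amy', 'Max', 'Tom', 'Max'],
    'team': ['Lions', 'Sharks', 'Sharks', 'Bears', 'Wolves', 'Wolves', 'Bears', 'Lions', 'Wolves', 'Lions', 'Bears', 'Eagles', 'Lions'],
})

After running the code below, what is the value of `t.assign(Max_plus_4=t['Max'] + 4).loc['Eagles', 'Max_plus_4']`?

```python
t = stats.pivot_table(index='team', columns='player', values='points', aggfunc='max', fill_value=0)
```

4

pivot: rows=team, cols=player, max(points):
player  Amy  Max  Tom
team                 
Bears    21   30    0
Eagles    0    0   30
Lions    25   49    0
Sharks    0    0   49
Wolves    0   26   48
add column Max_plus_4 = t['Max'] + 4:
player  Amy  Max  Tom  Max_plus_4
team                             
Bears    21   30    0          34
Eagles    0    0   30           4
Lions    25   49    0          53
Sharks    0    0   49           4
Wolves    0   26   48          30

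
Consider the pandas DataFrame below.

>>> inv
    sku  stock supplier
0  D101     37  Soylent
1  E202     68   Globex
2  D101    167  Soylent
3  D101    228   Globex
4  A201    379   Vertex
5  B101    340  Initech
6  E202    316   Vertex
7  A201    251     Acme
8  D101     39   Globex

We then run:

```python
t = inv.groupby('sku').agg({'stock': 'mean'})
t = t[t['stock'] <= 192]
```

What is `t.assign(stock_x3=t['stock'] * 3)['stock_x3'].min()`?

353.25

group by sku, mean of stock:
       stock
sku         
A201  315.00
B101  340.00
D101  117.75
E202  192.00
filter rows where stock <= 192:
       stock
sku         
D101  117.75
E202  192.00
add column stock_x3 = t['stock'] * 3:
       stock  stock_x3
sku                   
D101  117.75    353.25
E202  192.00    576.00
Reading off the min of column 'stock_x3', we get 353.25.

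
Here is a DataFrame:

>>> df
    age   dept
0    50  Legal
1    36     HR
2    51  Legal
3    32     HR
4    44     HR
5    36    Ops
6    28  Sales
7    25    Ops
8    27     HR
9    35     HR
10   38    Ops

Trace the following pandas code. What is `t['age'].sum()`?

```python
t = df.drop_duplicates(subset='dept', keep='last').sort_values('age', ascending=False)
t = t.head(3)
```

drop duplicate dept (keep=last):
    age   dept
2    51  Legal
6    28  Sales
9    35     HR
10   38    Ops
sort by age descending:
    age   dept
2    51  Legal
10   38    Ops
9    35     HR
6    28  Sales
take first 3 rows:
    age   dept
2    51  Legal
10   38    Ops
9    35     HR

124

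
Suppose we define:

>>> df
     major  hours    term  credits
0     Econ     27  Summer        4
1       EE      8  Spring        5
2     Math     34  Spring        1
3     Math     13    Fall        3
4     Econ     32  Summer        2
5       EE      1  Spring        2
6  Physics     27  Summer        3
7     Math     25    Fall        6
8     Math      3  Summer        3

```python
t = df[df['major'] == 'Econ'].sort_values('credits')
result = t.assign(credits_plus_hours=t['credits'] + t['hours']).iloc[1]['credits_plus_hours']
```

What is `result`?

31

filter rows where major == 'Econ':
  major  hours    term  credits
0  Econ     27  Summer        4
4  Econ     32  Summer        2
sort by credits:
  major  hours    term  credits
4  Econ     32  Summer        2
0  Econ     27  Summer        4
add column credits_plus_hours = t['credits'] + t['hours']:
  major  hours    term  credits  credits_plus_hours
4  Econ     32  Summer        2                  34
0  Econ     27  Summer        4                  31
Taking the value at position 1, column 'credits_plus_hours' gives 31.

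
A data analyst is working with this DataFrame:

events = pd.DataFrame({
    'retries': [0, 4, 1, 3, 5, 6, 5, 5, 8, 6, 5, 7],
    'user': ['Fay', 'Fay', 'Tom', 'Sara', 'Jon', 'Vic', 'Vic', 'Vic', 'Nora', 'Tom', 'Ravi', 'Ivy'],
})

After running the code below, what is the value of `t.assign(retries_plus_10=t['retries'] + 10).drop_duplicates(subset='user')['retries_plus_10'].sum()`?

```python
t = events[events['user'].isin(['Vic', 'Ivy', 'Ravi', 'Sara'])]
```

61

filter rows where user in ['Vic', 'Ivy', 'Ravi', 'Sara']:
    retries  user
3         3  Sara
5         6   Vic
6         5   Vic
7         5   Vic
10        5  Ravi
11        7   Ivy
add column retries_plus_10 = t['retries'] + 10:
    retries  user  retries_plus_10
3         3  Sara               13
5         6   Vic               16
6         5   Vic               15
7         5   Vic               15
10        5  Ravi               15
11        7   Ivy               17
drop duplicate user (keep=first):
    retries  user  retries_plus_10
3         3  Sara               13
5         6   Vic               16
10        5  Ravi               15
11        7   Ivy               17
So sum() = 61.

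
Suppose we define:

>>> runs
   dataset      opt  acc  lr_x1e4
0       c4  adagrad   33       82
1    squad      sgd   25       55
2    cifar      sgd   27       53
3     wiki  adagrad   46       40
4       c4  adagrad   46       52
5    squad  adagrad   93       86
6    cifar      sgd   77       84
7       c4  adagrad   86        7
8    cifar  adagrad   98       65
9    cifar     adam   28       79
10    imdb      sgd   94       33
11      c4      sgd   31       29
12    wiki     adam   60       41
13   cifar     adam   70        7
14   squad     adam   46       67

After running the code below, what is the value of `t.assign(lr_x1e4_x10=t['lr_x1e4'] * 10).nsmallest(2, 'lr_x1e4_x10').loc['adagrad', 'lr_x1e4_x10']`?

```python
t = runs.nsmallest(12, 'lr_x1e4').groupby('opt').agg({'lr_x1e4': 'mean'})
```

take 12 rows with smallest lr_x1e4:
   dataset      opt  acc  lr_x1e4
7       c4  adagrad   86        7
13   cifar     adam   70        7
11      c4      sgd   31       29
10    imdb      sgd   94       33
3     wiki  adagrad   46       40
12    wiki     adam   60       41
4       c4  adagrad   46       52
2    cifar      sgd   27       53
1    squad      sgd   25       55
8    cifar  adagrad   98       65
14   squad     adam   46       67
9    cifar     adam   28       79
group by opt, mean of lr_x1e4:
         lr_x1e4
opt             
adagrad     41.0
adam        48.5
sgd         42.5
add column lr_x1e4_x10 = t['lr_x1e4'] * 10:
         lr_x1e4  lr_x1e4_x10
opt                          
adagrad     41.0        410.0
adam        48.5        485.0
sgd         42.5        425.0
take 2 rows with smallest lr_x1e4_x10:
         lr_x1e4  lr_x1e4_x10
opt                          
adagrad     41.0        410.0
sgd         42.5        425.0
value at row 'adagrad', column 'lr_x1e4_x10' → 410.0

410.0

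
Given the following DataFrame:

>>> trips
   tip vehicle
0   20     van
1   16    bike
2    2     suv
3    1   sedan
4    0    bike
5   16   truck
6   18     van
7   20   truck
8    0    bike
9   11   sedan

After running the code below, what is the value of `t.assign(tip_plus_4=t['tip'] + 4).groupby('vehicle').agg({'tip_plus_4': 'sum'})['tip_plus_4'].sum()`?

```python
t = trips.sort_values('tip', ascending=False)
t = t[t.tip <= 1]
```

13

sort by tip descending:
   tip vehicle
0   20     van
7   20   truck
6   18     van
1   16    bike
5   16   truck
9   11   sedan
2    2     suv
3    1   sedan
4    0    bike
8    0    bike
filter rows where tip <= 1:
   tip vehicle
3    1   sedan
4    0    bike
8    0    bike
add column tip_plus_4 = t['tip'] + 4:
   tip vehicle  tip_plus_4
3    1   sedan           5
4    0    bike           4
8    0    bike           4
group by vehicle, sum of tip_plus_4:
         tip_plus_4
vehicle            
bike              8
sedan             5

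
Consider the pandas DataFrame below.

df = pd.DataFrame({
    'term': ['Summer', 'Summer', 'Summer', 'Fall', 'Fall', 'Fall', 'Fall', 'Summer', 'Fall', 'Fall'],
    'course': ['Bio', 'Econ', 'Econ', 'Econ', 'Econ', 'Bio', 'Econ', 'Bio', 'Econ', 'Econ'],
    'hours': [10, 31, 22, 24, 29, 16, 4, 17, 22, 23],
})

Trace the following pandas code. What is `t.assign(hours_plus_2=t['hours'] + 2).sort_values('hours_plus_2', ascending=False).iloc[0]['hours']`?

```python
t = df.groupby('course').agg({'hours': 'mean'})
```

group by course, mean of hours:
            hours
course           
Bio     14.333333
Econ    22.142857
add column hours_plus_2 = t['hours'] + 2:
            hours  hours_plus_2
course                         
Bio     14.333333     16.333333
Econ    22.142857     24.142857
sort by hours_plus_2 descending:
            hours  hours_plus_2
course                         
Econ    22.142857     24.142857
Bio     14.333333     16.333333

22.1428571429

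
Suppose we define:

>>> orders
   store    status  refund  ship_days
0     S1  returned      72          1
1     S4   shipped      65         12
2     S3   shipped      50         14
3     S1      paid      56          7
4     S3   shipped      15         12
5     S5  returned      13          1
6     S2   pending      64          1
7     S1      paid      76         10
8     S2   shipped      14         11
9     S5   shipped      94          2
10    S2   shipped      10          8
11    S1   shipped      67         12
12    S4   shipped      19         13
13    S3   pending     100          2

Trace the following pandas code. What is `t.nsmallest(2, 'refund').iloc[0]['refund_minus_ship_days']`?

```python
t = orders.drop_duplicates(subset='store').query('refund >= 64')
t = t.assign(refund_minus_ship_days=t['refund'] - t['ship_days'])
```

drop duplicate store (keep=first):
  store    status  refund  ship_days
0    S1  returned      72          1
1    S4   shipped      65         12
2    S3   shipped      50         14
5    S5  returned      13          1
6    S2   pending      64          1
filter rows where refund >= 64:
  store    status  refund  ship_days
0    S1  returned      72          1
1    S4   shipped      65         12
6    S2   pending      64          1
add column refund_minus_ship_days = t['refund'] - t['ship_days']:
  store    status  refund  ship_days  refund_minus_ship_days
0    S1  returned      72          1                      71
1    S4   shipped      65         12                      53
6    S2   pending      64          1                      63
take 2 rows with smallest refund:
  store   status  refund  ship_days  refund_minus_ship_days
6    S2  pending      64          1                      63
1    S4  shipped      65         12                      53
value at position 0, column 'refund_minus_ship_days' → 63

63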